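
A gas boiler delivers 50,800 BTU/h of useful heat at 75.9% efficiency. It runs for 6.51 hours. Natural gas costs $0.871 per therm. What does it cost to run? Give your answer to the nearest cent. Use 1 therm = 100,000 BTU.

$3.80

Heat delivered = 50,800 BTU/h × 6.51 h = 330,708 BTU
Gas input = 330,708 / 0.759 = 435,715 BTU
= 435,715 / 100,000 = 4.357 therm
Cost = 4.357 × $0.871/therm = $3.80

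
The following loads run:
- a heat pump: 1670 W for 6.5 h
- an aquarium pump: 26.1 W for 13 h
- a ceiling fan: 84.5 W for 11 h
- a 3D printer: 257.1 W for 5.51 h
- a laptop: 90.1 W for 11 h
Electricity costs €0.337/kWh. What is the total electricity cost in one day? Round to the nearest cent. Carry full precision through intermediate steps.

heat pump: 1670 W × 6.5 h = 10,855 Wh = 10.86 kWh
aquarium pump: 26.1 W × 13 h = 339 Wh = 0.3393 kWh
ceiling fan: 84.5 W × 11 h = 930 Wh = 0.9295 kWh
3D printer: 257.1 W × 5.51 h = 1,417 Wh = 1.417 kWh
laptop: 90.1 W × 11 h = 991 Wh = 0.9911 kWh
Total energy = 10.86 + 0.3393 + 0.9295 + 1.417 + 0.9911 = 14.53 kWh
Cost = 14.53 kWh × €0.337 = €4.90

€4.90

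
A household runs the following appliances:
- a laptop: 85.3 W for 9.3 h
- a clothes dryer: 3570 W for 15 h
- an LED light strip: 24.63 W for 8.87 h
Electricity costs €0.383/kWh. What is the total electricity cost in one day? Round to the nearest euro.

laptop: 85.3 W × 9.3 h = 793 Wh = 0.7933 kWh
clothes dryer: 3570 W × 15 h = 53,550 Wh = 53.55 kWh
LED light strip: 24.63 W × 8.87 h = 218 Wh = 0.2185 kWh
Total energy = 0.7933 + 53.55 + 0.2185 = 54.56 kWh
Cost = 54.56 kWh × €0.383 = €20.90 ≈ €21

€21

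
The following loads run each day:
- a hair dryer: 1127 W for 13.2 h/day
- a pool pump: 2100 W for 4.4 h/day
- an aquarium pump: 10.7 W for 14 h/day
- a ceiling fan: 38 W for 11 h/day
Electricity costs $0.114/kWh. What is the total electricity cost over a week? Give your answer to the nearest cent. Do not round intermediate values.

$19.70

hair dryer: 1127 W × 13.2 h × 7 d = 104,135 Wh = 104.1 kWh
pool pump: 2100 W × 4.4 h × 7 d = 64,680 Wh = 64.68 kWh
aquarium pump: 10.7 W × 14 h × 7 d = 1,049 Wh = 1.049 kWh
ceiling fan: 38 W × 11 h × 7 d = 2,926 Wh = 2.926 kWh
Total energy = 104.1 + 64.68 + 1.049 + 2.926 = 172.8 kWh
Cost = 172.8 kWh × $0.114 = $19.70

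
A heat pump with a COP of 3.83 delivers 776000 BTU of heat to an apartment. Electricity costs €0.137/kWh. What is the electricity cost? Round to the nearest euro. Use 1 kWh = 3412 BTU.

€8

Heat delivered = 776,000 BTU / 3412 = 227.4 kWh
Electrical input = 227.4 kWh / 3.83 = 59.38 kWh
Cost = 59.38 × €0.137/kWh = €8.14 ≈ €8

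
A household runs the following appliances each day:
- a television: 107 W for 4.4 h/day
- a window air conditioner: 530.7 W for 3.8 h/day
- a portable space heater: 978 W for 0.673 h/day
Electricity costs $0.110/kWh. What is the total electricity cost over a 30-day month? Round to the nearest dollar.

television: 107 W × 4.4 h × 30 d = 14,124 Wh = 14.12 kWh
window air conditioner: 530.7 W × 3.8 h × 30 d = 60,500 Wh = 60.5 kWh
portable space heater: 978 W × 0.673 h × 30 d = 19,746 Wh = 19.75 kWh
Total energy = 14.12 + 60.5 + 19.75 = 94.37 kWh
Cost = 94.37 kWh × $0.110 = $10.38 ≈ $10

$10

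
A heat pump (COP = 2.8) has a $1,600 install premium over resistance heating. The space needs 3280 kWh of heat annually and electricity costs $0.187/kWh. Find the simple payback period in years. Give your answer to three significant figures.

4.06 years

Resistance: 3280 kWh × $0.187 = $613.36/yr
Heat pump: 3280 / 2.8 = 1171 kWh in → × $0.187 = $219.06/yr
Annual savings = $394.30
Payback = $1,600 / $394.30 = 4.06 years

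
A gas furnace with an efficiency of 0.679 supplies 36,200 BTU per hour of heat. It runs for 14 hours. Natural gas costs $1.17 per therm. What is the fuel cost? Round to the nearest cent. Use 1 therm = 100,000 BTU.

Heat delivered = 36,200 BTU/h × 14 h = 506,800 BTU
Gas input = 506,800 / 0.679 = 746,392 BTU
= 746,392 / 100,000 = 7.464 therm
Cost = 7.464 × $1.17/therm = $8.73

$8.73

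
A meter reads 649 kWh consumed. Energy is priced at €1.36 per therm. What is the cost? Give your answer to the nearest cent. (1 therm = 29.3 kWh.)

649 kWh × (0.03413 therm/kWh) = 22.15 therm
Cost = 22.15 therm × €1.36/therm = €30.12

€30.12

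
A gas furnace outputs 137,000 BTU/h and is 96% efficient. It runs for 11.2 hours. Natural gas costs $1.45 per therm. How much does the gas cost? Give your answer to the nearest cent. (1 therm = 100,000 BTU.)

Heat delivered = 137,000 BTU/h × 11.2 h = 1,534,400 BTU
Gas input = 1,534,400 / 0.96 = 1,598,333 BTU
= 1,598,333 / 100,000 = 15.98 therm
Cost = 15.98 × $1.45/therm = $23.18

$23.18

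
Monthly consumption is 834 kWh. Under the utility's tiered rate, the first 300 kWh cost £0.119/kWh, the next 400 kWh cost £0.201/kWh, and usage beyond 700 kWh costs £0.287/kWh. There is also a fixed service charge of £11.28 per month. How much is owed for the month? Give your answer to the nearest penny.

First 300 kWh × £0.119 = £35.70
Next 400 kWh × £0.201 = £80.40
Remaining 134 kWh × £0.287 = £38.46
Energy charge = £154.56; + service £11.28 = £165.84

£165.84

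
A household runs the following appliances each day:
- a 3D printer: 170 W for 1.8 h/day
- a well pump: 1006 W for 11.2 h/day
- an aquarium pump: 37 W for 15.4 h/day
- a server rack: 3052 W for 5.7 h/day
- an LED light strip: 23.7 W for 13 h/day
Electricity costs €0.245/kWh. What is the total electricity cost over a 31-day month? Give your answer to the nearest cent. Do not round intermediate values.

3D printer: 170 W × 1.8 h × 31 d = 9,486 Wh = 9.486 kWh
well pump: 1006 W × 11.2 h × 31 d = 349,283 Wh = 349.3 kWh
aquarium pump: 37 W × 15.4 h × 31 d = 17,664 Wh = 17.66 kWh
server rack: 3052 W × 5.7 h × 31 d = 539,288 Wh = 539.3 kWh
LED light strip: 23.7 W × 13 h × 31 d = 9,551 Wh = 9.551 kWh
Total energy = 9.486 + 349.3 + 17.66 + 539.3 + 9.551 = 925.3 kWh
Cost = 925.3 kWh × €0.245 = €226.69

€226.69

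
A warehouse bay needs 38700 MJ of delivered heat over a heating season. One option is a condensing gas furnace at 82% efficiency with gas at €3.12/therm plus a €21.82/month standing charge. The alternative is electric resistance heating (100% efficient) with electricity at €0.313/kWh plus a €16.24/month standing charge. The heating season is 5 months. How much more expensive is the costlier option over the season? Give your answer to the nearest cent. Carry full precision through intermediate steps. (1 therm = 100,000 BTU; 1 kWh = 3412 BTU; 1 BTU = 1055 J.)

Heat load = 38700 MJ = 38,700,000,000 J / 1055 = 36,682,464 BTU
Gas: input = 36,682,464 / 0.82 = 44,734,713 BTU = 447.3 therm → 447.3 × €3.12 = €1,395.72; + 5 × €21.82 standing = €1,504.82
Electric: 36,682,464 BTU / 3412 = 10,750 kWh → × €0.313 = €3,365.07; + 5 × €16.24 standing = €3,446.27
Difference = |€1,504.82 − €3,446.27| = €1,941.44

€1941.44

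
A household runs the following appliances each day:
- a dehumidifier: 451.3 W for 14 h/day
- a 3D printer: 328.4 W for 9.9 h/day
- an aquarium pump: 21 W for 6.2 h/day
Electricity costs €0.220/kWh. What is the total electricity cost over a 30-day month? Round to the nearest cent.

€64.02

dehumidifier: 451.3 W × 14 h × 30 d = 189,546 Wh = 189.5 kWh
3D printer: 328.4 W × 9.9 h × 30 d = 97,535 Wh = 97.53 kWh
aquarium pump: 21 W × 6.2 h × 30 d = 3,906 Wh = 3.906 kWh
Total energy = 189.5 + 97.53 + 3.906 = 291 kWh
Cost = 291 kWh × €0.220 = €64.02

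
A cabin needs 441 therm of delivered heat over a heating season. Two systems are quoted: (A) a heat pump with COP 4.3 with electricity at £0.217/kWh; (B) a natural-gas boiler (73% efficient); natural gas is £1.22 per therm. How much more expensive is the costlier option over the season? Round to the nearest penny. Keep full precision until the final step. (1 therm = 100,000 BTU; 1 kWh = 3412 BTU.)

Heat load = 441 therm × 100,000 = 44,100,000 BTU
Gas: input = 44,100,000 / 0.73 = 60,410,959 BTU = 604.1 therm → 604.1 × £1.22 = £737.01
Heat pump: 44,100,000 BTU / 3412 = 12,920 kWh heat; / 4.3 = 3,006 kWh in → × £0.217 = £652.26
Difference = |£737.01 − £652.26| = £84.75

£84.75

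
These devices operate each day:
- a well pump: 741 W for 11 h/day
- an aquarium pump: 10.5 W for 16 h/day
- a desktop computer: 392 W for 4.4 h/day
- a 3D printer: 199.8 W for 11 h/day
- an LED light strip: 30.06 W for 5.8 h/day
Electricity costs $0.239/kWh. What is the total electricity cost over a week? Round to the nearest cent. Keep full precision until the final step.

$20.77

well pump: 741 W × 11 h × 7 d = 57,057 Wh = 57.06 kWh
aquarium pump: 10.5 W × 16 h × 7 d = 1,176 Wh = 1.176 kWh
desktop computer: 392 W × 4.4 h × 7 d = 12,074 Wh = 12.07 kWh
3D printer: 199.8 W × 11 h × 7 d = 15,385 Wh = 15.38 kWh
LED light strip: 30.06 W × 5.8 h × 7 d = 1,220 Wh = 1.22 kWh
Total energy = 57.06 + 1.176 + 12.07 + 15.38 + 1.22 = 86.91 kWh
Cost = 86.91 kWh × $0.239 = $20.77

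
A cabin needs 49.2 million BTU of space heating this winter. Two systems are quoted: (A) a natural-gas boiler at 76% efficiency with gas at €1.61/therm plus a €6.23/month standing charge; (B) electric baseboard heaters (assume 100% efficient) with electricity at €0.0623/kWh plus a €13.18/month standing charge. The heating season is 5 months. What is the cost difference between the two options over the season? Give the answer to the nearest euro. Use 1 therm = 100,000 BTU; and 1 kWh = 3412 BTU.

€109

Heat load = 49.2 × 10⁶ BTU = 49,200,000 BTU
Gas: input = 49,200,000 / 0.76 = 64,736,842 BTU = 647.4 therm → 647.4 × €1.61 = €1,042.26; + 5 × €6.23 standing = €1,073.41
Electric: 49,200,000 BTU / 3412 = 14,420 kWh → × €0.0623 = €898.35; + 5 × €13.18 standing = €964.25
Difference = |€1,073.41 − €964.25| = €109.17 ≈ €109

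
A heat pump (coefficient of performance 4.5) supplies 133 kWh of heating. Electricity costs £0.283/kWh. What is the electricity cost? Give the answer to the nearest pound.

Electrical input = 133 kWh / 4.5 = 29.56 kWh
Cost = 29.56 × £0.283/kWh = £8.36 ≈ £8

£8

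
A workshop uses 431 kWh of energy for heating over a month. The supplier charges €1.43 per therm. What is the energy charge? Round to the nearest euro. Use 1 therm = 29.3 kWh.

431 kWh × (0.03413 therm/kWh) = 14.71 therm
Cost = 14.71 therm × €1.43/therm = €21.04 ≈ €21

€21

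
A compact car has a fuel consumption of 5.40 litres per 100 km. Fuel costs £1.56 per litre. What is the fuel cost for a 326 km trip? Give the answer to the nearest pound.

£27

Fuel = 5.40 L/100 km × 326 km / 100 = 17.6 L
Cost = 17.6 L × £1.56/L = £27.46 ≈ £27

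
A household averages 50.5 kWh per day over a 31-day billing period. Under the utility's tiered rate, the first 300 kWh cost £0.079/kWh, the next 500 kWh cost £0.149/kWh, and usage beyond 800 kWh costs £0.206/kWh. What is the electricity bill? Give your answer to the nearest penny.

Usage = 50.5 kWh/day × 31 days = 1565.5 kWh
First 300 kWh × £0.079 = £23.70
Next 500 kWh × £0.149 = £74.50
Remaining 765.5 kWh × £0.206 = £157.69
Total = £255.89

£255.89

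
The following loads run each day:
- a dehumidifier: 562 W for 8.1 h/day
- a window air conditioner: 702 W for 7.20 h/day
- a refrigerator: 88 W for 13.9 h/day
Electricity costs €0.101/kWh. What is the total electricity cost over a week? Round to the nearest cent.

dehumidifier: 562 W × 8.1 h × 7 d = 31,865 Wh = 31.87 kWh
window air conditioner: 702 W × 7.20 h × 7 d = 35,381 Wh = 35.38 kWh
refrigerator: 88 W × 13.9 h × 7 d = 8,562 Wh = 8.562 kWh
Total energy = 31.87 + 35.38 + 8.562 = 75.81 kWh
Cost = 75.81 kWh × €0.101 = €7.66

€7.66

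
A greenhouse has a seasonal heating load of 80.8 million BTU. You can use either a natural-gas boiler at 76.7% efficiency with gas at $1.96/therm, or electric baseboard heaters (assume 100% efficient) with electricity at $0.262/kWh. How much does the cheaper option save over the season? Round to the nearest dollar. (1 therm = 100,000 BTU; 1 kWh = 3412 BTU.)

$4140

Heat load = 80.8 × 10⁶ BTU = 80,800,000 BTU
Gas: input = 80,800,000 / 0.767 = 105,345,502 BTU = 1,053 therm → 1,053 × $1.96 = $2,064.77
Electric: 80,800,000 BTU / 3412 = 23,680 kWh → × $0.262 = $6,204.45
Difference = |$2,064.77 − $6,204.45| = $4,139.68 ≈ $4140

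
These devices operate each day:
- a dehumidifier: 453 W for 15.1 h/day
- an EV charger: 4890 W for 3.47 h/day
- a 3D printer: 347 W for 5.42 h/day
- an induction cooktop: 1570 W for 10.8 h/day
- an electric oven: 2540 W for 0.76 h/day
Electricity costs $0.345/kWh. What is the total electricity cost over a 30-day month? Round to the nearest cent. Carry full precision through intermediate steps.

$461.36

dehumidifier: 453 W × 15.1 h × 30 d = 205,209 Wh = 205.2 kWh
EV charger: 4890 W × 3.47 h × 30 d = 509,049 Wh = 509 kWh
3D printer: 347 W × 5.42 h × 30 d = 56,422 Wh = 56.42 kWh
induction cooktop: 1570 W × 10.8 h × 30 d = 508,680 Wh = 508.7 kWh
electric oven: 2540 W × 0.76 h × 30 d = 57,912 Wh = 57.91 kWh
Total energy = 205.2 + 509 + 56.42 + 508.7 + 57.91 = 1,337 kWh
Cost = 1,337 kWh × $0.345 = $461.36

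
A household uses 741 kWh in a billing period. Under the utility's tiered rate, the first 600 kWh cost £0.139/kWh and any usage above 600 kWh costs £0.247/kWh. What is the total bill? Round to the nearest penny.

£118.23

First 600 kWh × £0.139 = £83.40
Remaining 141 kWh × £0.247 = £34.83
Total = £118.23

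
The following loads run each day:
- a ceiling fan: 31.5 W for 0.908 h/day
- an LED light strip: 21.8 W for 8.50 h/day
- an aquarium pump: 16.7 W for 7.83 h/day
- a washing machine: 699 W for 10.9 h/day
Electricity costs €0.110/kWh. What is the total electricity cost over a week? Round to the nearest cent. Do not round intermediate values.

€6.13

ceiling fan: 31.5 W × 0.908 h × 7 d = 200 Wh = 0.2002 kWh
LED light strip: 21.8 W × 8.50 h × 7 d = 1,297 Wh = 1.297 kWh
aquarium pump: 16.7 W × 7.83 h × 7 d = 915 Wh = 0.9153 kWh
washing machine: 699 W × 10.9 h × 7 d = 53,334 Wh = 53.33 kWh
Total energy = 0.2002 + 1.297 + 0.9153 + 53.33 = 55.75 kWh
Cost = 55.75 kWh × €0.110 = €6.13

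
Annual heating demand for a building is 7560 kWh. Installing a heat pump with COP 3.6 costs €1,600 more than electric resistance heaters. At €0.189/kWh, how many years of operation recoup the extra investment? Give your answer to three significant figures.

1.55 years

Resistance: 7560 kWh × €0.189 = €1,428.84/yr
Heat pump: 7560 / 3.6 = 2100 kWh in → × €0.189 = €396.90/yr
Annual savings = €1,031.94
Payback = €1,600 / €1,031.94 = 1.55 years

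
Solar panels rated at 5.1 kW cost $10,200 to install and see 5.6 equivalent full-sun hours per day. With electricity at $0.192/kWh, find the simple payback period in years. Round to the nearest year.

5 years

Daily generation = 5.1 kW × 5.6 h = 28.56 kWh
Annual generation = 28.56 × 365 = 10424 kWh
Annual savings = 10424 × $0.192 = $2,001.48
Payback = $10,200 / $2,001.48 = 5.1 years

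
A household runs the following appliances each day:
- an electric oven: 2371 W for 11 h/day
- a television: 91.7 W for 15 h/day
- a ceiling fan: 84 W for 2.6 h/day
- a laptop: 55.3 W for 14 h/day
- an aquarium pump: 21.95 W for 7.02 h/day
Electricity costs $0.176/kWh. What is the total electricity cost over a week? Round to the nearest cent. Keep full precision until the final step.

$35.24

electric oven: 2371 W × 11 h × 7 d = 182,567 Wh = 182.6 kWh
television: 91.7 W × 15 h × 7 d = 9,628 Wh = 9.629 kWh
ceiling fan: 84 W × 2.6 h × 7 d = 1,529 Wh = 1.529 kWh
laptop: 55.3 W × 14 h × 7 d = 5,419 Wh = 5.419 kWh
aquarium pump: 21.95 W × 7.02 h × 7 d = 1,079 Wh = 1.079 kWh
Total energy = 182.6 + 9.629 + 1.529 + 5.419 + 1.079 = 200.2 kWh
Cost = 200.2 kWh × $0.176 = $35.24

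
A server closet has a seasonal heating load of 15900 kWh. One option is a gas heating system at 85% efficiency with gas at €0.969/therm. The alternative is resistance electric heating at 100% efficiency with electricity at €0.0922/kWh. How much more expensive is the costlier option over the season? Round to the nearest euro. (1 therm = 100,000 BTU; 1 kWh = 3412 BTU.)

€848

Heat load = 15900 kWh × 3412 = 54,250,800 BTU
Gas: input = 54,250,800 / 0.85 = 63,824,471 BTU = 638.2 therm → 638.2 × €0.969 = €618.46
Electric: 54,250,800 BTU / 3412 = 15,900 kWh → × €0.0922 = €1,465.98
Difference = |€618.46 − €1,465.98| = €847.52 ≈ €848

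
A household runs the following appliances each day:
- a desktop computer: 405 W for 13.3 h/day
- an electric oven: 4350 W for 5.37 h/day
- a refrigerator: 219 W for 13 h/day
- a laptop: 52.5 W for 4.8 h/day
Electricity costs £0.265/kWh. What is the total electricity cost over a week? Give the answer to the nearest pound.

desktop computer: 405 W × 13.3 h × 7 d = 37,706 Wh = 37.71 kWh
electric oven: 4350 W × 5.37 h × 7 d = 163,516 Wh = 163.5 kWh
refrigerator: 219 W × 13 h × 7 d = 19,929 Wh = 19.93 kWh
laptop: 52.5 W × 4.8 h × 7 d = 1,764 Wh = 1.764 kWh
Total energy = 37.71 + 163.5 + 19.93 + 1.764 = 222.9 kWh
Cost = 222.9 kWh × £0.265 = £59.07 ≈ £59

£59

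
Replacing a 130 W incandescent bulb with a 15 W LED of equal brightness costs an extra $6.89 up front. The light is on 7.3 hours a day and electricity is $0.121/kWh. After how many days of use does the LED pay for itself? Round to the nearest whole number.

68 days

Power saved = 130 − 15 = 115 W
Daily energy saved = 115 W × 7.3 h = 839.5 Wh = 0.8395 kWh
Daily savings = 0.8395 × $0.121 = $0.1016
Payback = $6.89 / $0.1016 per day = 67.83 days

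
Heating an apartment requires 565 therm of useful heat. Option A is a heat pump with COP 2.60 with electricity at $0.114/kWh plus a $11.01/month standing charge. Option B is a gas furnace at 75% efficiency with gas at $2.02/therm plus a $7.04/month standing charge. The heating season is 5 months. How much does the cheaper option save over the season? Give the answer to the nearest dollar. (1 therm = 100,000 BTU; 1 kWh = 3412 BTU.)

Heat load = 565 therm × 100,000 = 56,500,000 BTU
Gas: input = 56,500,000 / 0.75 = 75,333,333 BTU = 753.3 therm → 753.3 × $2.02 = $1,521.73; + 5 × $7.04 standing = $1,556.93
Heat pump: 56,500,000 BTU / 3412 = 16,560 kWh heat; / 2.60 = 6,369 kWh in → × $0.114 = $726.06; + 5 × $11.01 standing = $781.11
Difference = |$1,556.93 − $781.11| = $775.83 ≈ $776

$776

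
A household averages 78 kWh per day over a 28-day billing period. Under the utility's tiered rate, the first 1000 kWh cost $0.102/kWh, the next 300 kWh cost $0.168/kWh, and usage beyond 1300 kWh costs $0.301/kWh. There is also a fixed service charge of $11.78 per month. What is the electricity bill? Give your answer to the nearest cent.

Usage = 78 kWh/day × 28 days = 2184 kWh
First 1000 kWh × $0.102 = $102.00
Next 300 kWh × $0.168 = $50.40
Remaining 884 kWh × $0.301 = $266.08
Energy charge = $418.48; + service $11.78 = $430.26

$430.26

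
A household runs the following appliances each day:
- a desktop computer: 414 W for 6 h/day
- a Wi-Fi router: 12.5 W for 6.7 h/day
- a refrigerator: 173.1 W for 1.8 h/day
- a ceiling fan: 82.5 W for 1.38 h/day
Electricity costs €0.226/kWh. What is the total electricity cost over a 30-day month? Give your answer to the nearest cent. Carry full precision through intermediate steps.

desktop computer: 414 W × 6 h × 30 d = 74,520 Wh = 74.52 kWh
Wi-Fi router: 12.5 W × 6.7 h × 30 d = 2,512 Wh = 2.513 kWh
refrigerator: 173.1 W × 1.8 h × 30 d = 9,347 Wh = 9.347 kWh
ceiling fan: 82.5 W × 1.38 h × 30 d = 3,416 Wh = 3.416 kWh
Total energy = 74.52 + 2.513 + 9.347 + 3.416 = 89.8 kWh
Cost = 89.8 kWh × €0.226 = €20.29

€20.29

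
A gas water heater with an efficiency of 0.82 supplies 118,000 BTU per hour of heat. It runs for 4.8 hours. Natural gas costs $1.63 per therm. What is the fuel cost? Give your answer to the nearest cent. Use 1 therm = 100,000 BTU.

Heat delivered = 118,000 BTU/h × 4.8 h = 566,400 BTU
Gas input = 566,400 / 0.82 = 690,732 BTU
= 690,732 / 100,000 = 6.907 therm
Cost = 6.907 × $1.63/therm = $11.26

$11.26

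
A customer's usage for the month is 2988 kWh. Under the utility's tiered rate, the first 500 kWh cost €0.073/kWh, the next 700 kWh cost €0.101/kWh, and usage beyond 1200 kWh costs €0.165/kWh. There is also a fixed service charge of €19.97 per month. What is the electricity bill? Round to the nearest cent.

First 500 kWh × €0.073 = €36.50
Next 700 kWh × €0.101 = €70.70
Remaining 1788 kWh × €0.165 = €295.02
Energy charge = €402.22; + service €19.97 = €422.19

€422.19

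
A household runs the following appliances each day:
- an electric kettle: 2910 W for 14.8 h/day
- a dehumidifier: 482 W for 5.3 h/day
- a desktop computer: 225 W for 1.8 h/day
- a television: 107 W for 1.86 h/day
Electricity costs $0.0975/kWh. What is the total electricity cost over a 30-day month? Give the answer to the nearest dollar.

$135

electric kettle: 2910 W × 14.8 h × 30 d = 1,292,040 Wh = 1,292 kWh
dehumidifier: 482 W × 5.3 h × 30 d = 76,638 Wh = 76.64 kWh
desktop computer: 225 W × 1.8 h × 30 d = 12,150 Wh = 12.15 kWh
television: 107 W × 1.86 h × 30 d = 5,971 Wh = 5.971 kWh
Total energy = 1,292 + 76.64 + 12.15 + 5.971 = 1,387 kWh
Cost = 1,387 kWh × $0.0975 = $135.21 ≈ $135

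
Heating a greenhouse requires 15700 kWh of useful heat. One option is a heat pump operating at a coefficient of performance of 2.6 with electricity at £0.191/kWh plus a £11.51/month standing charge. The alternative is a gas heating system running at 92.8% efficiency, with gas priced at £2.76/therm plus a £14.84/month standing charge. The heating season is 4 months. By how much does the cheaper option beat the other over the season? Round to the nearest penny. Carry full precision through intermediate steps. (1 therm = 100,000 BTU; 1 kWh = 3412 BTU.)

Heat load = 15700 kWh × 3412 = 53,568,400 BTU
Gas: input = 53,568,400 / 0.928 = 57,724,569 BTU = 577.2 therm → 577.2 × £2.76 = £1,593.20; + 4 × £14.84 standing = £1,652.56
Heat pump: 53,568,400 BTU / 3412 = 15,700 kWh heat; / 2.6 = 6,038 kWh in → × £0.191 = £1,153.35; + 4 × £11.51 standing = £1,199.39
Difference = |£1,652.56 − £1,199.39| = £453.17

£453.17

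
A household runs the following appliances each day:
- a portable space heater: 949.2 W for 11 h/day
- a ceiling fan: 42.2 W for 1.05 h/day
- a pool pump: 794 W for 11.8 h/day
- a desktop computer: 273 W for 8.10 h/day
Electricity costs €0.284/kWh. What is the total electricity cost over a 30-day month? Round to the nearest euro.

portable space heater: 949.2 W × 11 h × 30 d = 313,236 Wh = 313.2 kWh
ceiling fan: 42.2 W × 1.05 h × 30 d = 1,329 Wh = 1.329 kWh
pool pump: 794 W × 11.8 h × 30 d = 281,076 Wh = 281.1 kWh
desktop computer: 273 W × 8.10 h × 30 d = 66,339 Wh = 66.34 kWh
Total energy = 313.2 + 1.329 + 281.1 + 66.34 = 662 kWh
Cost = 662 kWh × €0.284 = €188.00

€188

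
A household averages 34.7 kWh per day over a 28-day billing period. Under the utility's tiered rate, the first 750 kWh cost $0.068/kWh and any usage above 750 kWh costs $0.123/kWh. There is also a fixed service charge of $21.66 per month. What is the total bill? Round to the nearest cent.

$99.92

Usage = 34.7 kWh/day × 28 days = 971.6 kWh
First 750 kWh × $0.068 = $51.00
Remaining 221.6 kWh × $0.123 = $27.26
Energy charge = $78.26; + service $21.66 = $99.92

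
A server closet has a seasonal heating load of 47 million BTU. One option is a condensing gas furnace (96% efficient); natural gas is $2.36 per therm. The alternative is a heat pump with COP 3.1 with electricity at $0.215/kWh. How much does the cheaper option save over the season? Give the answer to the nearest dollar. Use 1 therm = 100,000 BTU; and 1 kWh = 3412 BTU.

Heat load = 47 × 10⁶ BTU = 47,000,000 BTU
Gas: input = 47,000,000 / 0.96 = 48,958,333 BTU = 489.6 therm → 489.6 × $2.36 = $1,155.42
Heat pump: 47,000,000 BTU / 3412 = 13,770 kWh heat; / 3.1 = 4,444 kWh in → × $0.215 = $955.36
Difference = |$1,155.42 − $955.36| = $200.06 ≈ $200

$200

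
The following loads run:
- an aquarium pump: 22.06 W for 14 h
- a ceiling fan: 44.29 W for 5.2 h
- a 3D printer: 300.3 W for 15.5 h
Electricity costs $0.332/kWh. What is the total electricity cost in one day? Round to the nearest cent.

aquarium pump: 22.06 W × 14 h = 309 Wh = 0.3088 kWh
ceiling fan: 44.29 W × 5.2 h = 230 Wh = 0.2303 kWh
3D printer: 300.3 W × 15.5 h = 4,655 Wh = 4.655 kWh
Total energy = 0.3088 + 0.2303 + 4.655 = 5.194 kWh
Cost = 5.194 kWh × $0.332 = $1.72

$1.72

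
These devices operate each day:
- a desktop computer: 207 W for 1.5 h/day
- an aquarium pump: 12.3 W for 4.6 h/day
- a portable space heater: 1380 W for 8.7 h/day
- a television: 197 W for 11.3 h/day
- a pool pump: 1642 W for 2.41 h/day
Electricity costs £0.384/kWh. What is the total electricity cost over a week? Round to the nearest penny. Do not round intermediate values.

£49.88

desktop computer: 207 W × 1.5 h × 7 d = 2,174 Wh = 2.174 kWh
aquarium pump: 12.3 W × 4.6 h × 7 d = 396 Wh = 0.3961 kWh
portable space heater: 1380 W × 8.7 h × 7 d = 84,042 Wh = 84.04 kWh
television: 197 W × 11.3 h × 7 d = 15,583 Wh = 15.58 kWh
pool pump: 1642 W × 2.41 h × 7 d = 27,701 Wh = 27.7 kWh
Total energy = 2.174 + 0.3961 + 84.04 + 15.58 + 27.7 = 129.9 kWh
Cost = 129.9 kWh × £0.384 = £49.88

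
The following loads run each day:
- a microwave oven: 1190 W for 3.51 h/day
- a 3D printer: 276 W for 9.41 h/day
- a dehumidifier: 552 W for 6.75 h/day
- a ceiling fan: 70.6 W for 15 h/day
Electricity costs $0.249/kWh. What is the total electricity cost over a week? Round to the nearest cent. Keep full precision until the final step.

microwave oven: 1190 W × 3.51 h × 7 d = 29,238 Wh = 29.24 kWh
3D printer: 276 W × 9.41 h × 7 d = 18,180 Wh = 18.18 kWh
dehumidifier: 552 W × 6.75 h × 7 d = 26,082 Wh = 26.08 kWh
ceiling fan: 70.6 W × 15 h × 7 d = 7,413 Wh = 7.413 kWh
Total energy = 29.24 + 18.18 + 26.08 + 7.413 = 80.91 kWh
Cost = 80.91 kWh × $0.249 = $20.15

$20.15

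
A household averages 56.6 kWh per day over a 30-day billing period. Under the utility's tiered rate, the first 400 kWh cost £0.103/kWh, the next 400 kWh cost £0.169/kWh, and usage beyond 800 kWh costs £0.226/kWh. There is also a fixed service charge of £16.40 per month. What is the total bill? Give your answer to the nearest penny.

£328.15

Usage = 56.6 kWh/day × 30 days = 1698 kWh
First 400 kWh × £0.103 = £41.20
Next 400 kWh × £0.169 = £67.60
Remaining 898 kWh × £0.226 = £202.95
Energy charge = £311.75; + service £16.40 = £328.15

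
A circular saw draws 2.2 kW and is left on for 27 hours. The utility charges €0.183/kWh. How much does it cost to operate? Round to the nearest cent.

€10.87

Energy = 2200 W × 27 h = 59,400 Wh = 59.4 kWh
Cost = 59.4 kWh × €0.183/kWh = €10.87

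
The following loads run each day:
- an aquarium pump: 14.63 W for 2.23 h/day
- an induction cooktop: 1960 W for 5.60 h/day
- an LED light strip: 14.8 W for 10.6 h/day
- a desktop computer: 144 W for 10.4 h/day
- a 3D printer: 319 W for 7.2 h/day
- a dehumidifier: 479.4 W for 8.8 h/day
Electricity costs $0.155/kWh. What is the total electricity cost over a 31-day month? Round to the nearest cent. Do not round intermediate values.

$92.15

aquarium pump: 14.63 W × 2.23 h × 31 d = 1,011 Wh = 1.011 kWh
induction cooktop: 1960 W × 5.60 h × 31 d = 340,256 Wh = 340.3 kWh
LED light strip: 14.8 W × 10.6 h × 31 d = 4,863 Wh = 4.863 kWh
desktop computer: 144 W × 10.4 h × 31 d = 46,426 Wh = 46.43 kWh
3D printer: 319 W × 7.2 h × 31 d = 71,201 Wh = 71.2 kWh
dehumidifier: 479.4 W × 8.8 h × 31 d = 130,780 Wh = 130.8 kWh
Total energy = 1.011 + 340.3 + 4.863 + 46.43 + 71.2 + 130.8 = 594.5 kWh
Cost = 594.5 kWh × $0.155 = $92.15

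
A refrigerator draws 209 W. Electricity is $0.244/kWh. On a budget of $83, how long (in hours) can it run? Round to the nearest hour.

1628 h

Energy budget = $83 / $0.244 per kWh = 340.2 kWh = 340,164 Wh
Runtime = 340,164 Wh / 209 W = 1,628 h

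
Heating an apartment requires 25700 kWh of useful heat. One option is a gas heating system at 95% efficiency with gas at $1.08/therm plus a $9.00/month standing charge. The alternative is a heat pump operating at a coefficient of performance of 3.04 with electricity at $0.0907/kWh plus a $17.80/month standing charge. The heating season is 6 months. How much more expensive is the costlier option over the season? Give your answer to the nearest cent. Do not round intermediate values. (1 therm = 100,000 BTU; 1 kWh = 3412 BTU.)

Heat load = 25700 kWh × 3412 = 87,688,400 BTU
Gas: input = 87,688,400 / 0.95 = 92,303,579 BTU = 923 therm → 923 × $1.08 = $996.88; + 6 × $9.00 standing = $1,050.88
Heat pump: 87,688,400 BTU / 3412 = 25,700 kWh heat; / 3.04 = 8,454 kWh in → × $0.0907 = $766.77; + 6 × $17.80 standing = $873.57
Difference = |$1,050.88 − $873.57| = $177.31

$177.31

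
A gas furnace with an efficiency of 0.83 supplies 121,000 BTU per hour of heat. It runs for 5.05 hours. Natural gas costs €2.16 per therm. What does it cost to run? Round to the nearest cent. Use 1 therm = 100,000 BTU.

Heat delivered = 121,000 BTU/h × 5.05 h = 611,050 BTU
Gas input = 611,050 / 0.83 = 736,205 BTU
= 736,205 / 100,000 = 7.362 therm
Cost = 7.362 × €2.16/therm = €15.90

€15.90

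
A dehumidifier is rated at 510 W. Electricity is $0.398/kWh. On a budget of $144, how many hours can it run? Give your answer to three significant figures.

Energy budget = $144 / $0.398 per kWh = 361.8 kWh = 361,809 Wh
Runtime = 361,809 Wh / 510 W = 709.4 h

709 h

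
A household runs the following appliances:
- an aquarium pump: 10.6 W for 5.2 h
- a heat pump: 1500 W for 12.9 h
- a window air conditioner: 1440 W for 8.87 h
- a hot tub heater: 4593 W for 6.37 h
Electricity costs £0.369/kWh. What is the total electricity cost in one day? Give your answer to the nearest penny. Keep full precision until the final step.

£22.67

aquarium pump: 10.6 W × 5.2 h = 55 Wh = 0.05512 kWh
heat pump: 1500 W × 12.9 h = 19,350 Wh = 19.35 kWh
window air conditioner: 1440 W × 8.87 h = 12,773 Wh = 12.77 kWh
hot tub heater: 4593 W × 6.37 h = 29,257 Wh = 29.26 kWh
Total energy = 0.05512 + 19.35 + 12.77 + 29.26 = 61.44 kWh
Cost = 61.44 kWh × £0.369 = £22.67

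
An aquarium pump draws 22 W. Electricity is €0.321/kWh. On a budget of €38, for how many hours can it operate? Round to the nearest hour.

Energy budget = €38 / €0.321 per kWh = 118.4 kWh = 118,380 Wh
Runtime = 118,380 Wh / 22 W = 5,381 h

5381 h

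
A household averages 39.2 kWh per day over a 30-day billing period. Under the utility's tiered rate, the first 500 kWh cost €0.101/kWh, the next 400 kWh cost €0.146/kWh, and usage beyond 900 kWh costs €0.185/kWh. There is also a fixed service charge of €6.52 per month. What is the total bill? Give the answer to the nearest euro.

€166

Usage = 39.2 kWh/day × 30 days = 1176 kWh
First 500 kWh × €0.101 = €50.50
Next 400 kWh × €0.146 = €58.40
Remaining 276 kWh × €0.185 = €51.06
Energy charge = €159.96; + service €6.52 = €166.48 ≈ €166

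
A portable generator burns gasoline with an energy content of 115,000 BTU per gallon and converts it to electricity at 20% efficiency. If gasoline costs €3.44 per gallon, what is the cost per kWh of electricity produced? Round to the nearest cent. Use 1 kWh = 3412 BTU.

€0.51

Electrical output per gallon = 115,000 BTU × 0.20 / 3412 BTU/kWh = 6.741 kWh
Cost per kWh = €3.44 / 6.741 kWh = €0.510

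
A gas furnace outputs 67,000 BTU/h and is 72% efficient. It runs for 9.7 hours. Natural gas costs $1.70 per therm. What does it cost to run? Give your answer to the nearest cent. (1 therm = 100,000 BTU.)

Heat delivered = 67,000 BTU/h × 9.7 h = 649,900 BTU
Gas input = 649,900 / 0.72 = 902,639 BTU
= 902,639 / 100,000 = 9.026 therm
Cost = 9.026 × $1.70/therm = $15.34

$15.34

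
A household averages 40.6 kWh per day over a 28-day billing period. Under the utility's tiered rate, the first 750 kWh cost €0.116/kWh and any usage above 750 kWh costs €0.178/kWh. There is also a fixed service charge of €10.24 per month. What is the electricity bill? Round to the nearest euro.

€166

Usage = 40.6 kWh/day × 28 days = 1136.8 kWh
First 750 kWh × €0.116 = €87.00
Remaining 386.8 kWh × €0.178 = €68.85
Energy charge = €155.85; + service €10.24 = €166.09 ≈ €166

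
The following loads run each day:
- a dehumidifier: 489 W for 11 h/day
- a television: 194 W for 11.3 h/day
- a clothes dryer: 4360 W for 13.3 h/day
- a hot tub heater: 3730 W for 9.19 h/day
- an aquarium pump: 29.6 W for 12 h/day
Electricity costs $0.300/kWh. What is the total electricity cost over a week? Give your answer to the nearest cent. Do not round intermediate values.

dehumidifier: 489 W × 11 h × 7 d = 37,653 Wh = 37.65 kWh
television: 194 W × 11.3 h × 7 d = 15,345 Wh = 15.35 kWh
clothes dryer: 4360 W × 13.3 h × 7 d = 405,916 Wh = 405.9 kWh
hot tub heater: 3730 W × 9.19 h × 7 d = 239,951 Wh = 240 kWh
aquarium pump: 29.6 W × 12 h × 7 d = 2,486 Wh = 2.486 kWh
Total energy = 37.65 + 15.35 + 405.9 + 240 + 2.486 = 701.4 kWh
Cost = 701.4 kWh × $0.300 = $210.41

$210.41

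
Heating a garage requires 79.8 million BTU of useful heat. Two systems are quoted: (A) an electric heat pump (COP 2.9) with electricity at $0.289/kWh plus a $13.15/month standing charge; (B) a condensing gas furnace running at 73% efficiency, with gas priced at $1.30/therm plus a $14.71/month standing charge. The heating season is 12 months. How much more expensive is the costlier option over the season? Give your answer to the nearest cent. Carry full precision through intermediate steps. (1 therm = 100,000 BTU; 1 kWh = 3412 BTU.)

Heat load = 79.8 × 10⁶ BTU = 79,800,000 BTU
Gas: input = 79,800,000 / 0.73 = 109,315,068 BTU = 1,093 therm → 1,093 × $1.30 = $1,421.10; + 12 × $14.71 standing = $1,597.62
Heat pump: 79,800,000 BTU / 3412 = 23,390 kWh heat; / 2.9 = 8,065 kWh in → × $0.289 = $2,330.74; + 12 × $13.15 standing = $2,488.54
Difference = |$1,597.62 − $2,488.54| = $890.92

$890.92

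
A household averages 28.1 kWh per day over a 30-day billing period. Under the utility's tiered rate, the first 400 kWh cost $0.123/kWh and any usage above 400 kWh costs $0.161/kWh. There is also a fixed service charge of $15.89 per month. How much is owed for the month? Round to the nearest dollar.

$136

Usage = 28.1 kWh/day × 30 days = 843 kWh
First 400 kWh × $0.123 = $49.20
Remaining 443 kWh × $0.161 = $71.32
Energy charge = $120.52; + service $15.89 = $136.41 ≈ $136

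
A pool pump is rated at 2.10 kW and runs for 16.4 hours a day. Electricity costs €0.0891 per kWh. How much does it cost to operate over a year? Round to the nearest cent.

Energy = 2100 W × 16.4 h/day × 365 days = 12,570,600 Wh = 12,570 kWh
Cost = 12,570 kWh × €0.0891/kWh = €1,120.04

€1120.04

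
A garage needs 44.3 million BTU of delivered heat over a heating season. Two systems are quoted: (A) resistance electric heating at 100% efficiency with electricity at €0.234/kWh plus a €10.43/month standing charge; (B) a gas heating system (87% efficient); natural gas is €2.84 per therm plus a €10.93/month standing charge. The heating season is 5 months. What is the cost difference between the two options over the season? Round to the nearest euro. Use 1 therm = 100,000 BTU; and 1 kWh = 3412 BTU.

€1590

Heat load = 44.3 × 10⁶ BTU = 44,300,000 BTU
Gas: input = 44,300,000 / 0.87 = 50,919,540 BTU = 509.2 therm → 509.2 × €2.84 = €1,446.11; + 5 × €10.93 standing = €1,500.76
Electric: 44,300,000 BTU / 3412 = 12,980 kWh → × €0.234 = €3,038.16; + 5 × €10.43 standing = €3,090.31
Difference = |€1,500.76 − €3,090.31| = €1,589.54 ≈ €1590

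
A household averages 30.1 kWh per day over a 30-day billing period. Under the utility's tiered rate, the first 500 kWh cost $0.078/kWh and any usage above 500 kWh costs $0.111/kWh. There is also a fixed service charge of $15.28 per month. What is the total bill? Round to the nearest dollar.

Usage = 30.1 kWh/day × 30 days = 903 kWh
First 500 kWh × $0.078 = $39.00
Remaining 403 kWh × $0.111 = $44.73
Energy charge = $83.73; + service $15.28 = $99.01 ≈ $99

$99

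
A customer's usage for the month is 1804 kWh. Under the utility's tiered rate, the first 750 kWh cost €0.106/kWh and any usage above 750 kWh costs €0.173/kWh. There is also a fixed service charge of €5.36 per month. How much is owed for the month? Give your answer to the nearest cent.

€267.20

First 750 kWh × €0.106 = €79.50
Remaining 1054 kWh × €0.173 = €182.34
Energy charge = €261.84; + service €5.36 = €267.20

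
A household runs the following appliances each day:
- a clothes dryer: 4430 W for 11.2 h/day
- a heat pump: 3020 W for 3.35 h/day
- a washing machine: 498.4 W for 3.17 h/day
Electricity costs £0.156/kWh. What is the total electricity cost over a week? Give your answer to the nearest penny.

£66.95

clothes dryer: 4430 W × 11.2 h × 7 d = 347,312 Wh = 347.3 kWh
heat pump: 3020 W × 3.35 h × 7 d = 70,819 Wh = 70.82 kWh
washing machine: 498.4 W × 3.17 h × 7 d = 11,059 Wh = 11.06 kWh
Total energy = 347.3 + 70.82 + 11.06 = 429.2 kWh
Cost = 429.2 kWh × £0.156 = £66.95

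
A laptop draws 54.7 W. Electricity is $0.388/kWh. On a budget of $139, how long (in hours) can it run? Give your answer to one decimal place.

Energy budget = $139 / $0.388 per kWh = 358.2 kWh = 358,247 Wh
Runtime = 358,247 Wh / 54.7 W = 6,549 h

6549.3 h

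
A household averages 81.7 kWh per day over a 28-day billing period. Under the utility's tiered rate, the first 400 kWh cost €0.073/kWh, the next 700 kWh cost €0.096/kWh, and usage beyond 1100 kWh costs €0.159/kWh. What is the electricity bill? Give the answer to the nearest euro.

€285

Usage = 81.7 kWh/day × 28 days = 2287.6 kWh
First 400 kWh × €0.073 = €29.20
Next 700 kWh × €0.096 = €67.20
Remaining 1187.6 kWh × €0.159 = €188.83
Total = €285.23 ≈ €285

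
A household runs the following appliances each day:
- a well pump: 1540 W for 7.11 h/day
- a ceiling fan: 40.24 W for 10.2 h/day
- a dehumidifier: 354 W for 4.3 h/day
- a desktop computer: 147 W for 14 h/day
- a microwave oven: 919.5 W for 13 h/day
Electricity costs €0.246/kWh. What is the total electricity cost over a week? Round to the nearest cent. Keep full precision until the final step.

€46.31

well pump: 1540 W × 7.11 h × 7 d = 76,646 Wh = 76.65 kWh
ceiling fan: 40.24 W × 10.2 h × 7 d = 2,873 Wh = 2.873 kWh
dehumidifier: 354 W × 4.3 h × 7 d = 10,655 Wh = 10.66 kWh
desktop computer: 147 W × 14 h × 7 d = 14,406 Wh = 14.41 kWh
microwave oven: 919.5 W × 13 h × 7 d = 83,674 Wh = 83.67 kWh
Total energy = 76.65 + 2.873 + 10.66 + 14.41 + 83.67 = 188.3 kWh
Cost = 188.3 kWh × €0.246 = €46.31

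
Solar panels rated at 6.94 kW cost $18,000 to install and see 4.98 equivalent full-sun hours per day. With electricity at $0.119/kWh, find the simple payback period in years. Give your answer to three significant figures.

12 years

Daily generation = 6.94 kW × 4.98 h = 34.56 kWh
Annual generation = 34.56 × 365 = 12615 kWh
Annual savings = 12615 × $0.119 = $1,501.17
Payback = $18,000 / $1,501.17 = 12 years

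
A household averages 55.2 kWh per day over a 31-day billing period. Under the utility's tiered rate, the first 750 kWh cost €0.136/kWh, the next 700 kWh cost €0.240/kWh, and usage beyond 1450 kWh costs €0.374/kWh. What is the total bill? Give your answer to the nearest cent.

€367.69

Usage = 55.2 kWh/day × 31 days = 1711.2 kWh
First 750 kWh × €0.136 = €102.00
Next 700 kWh × €0.240 = €168.00
Remaining 261.2 kWh × €0.374 = €97.69
Total = €367.69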